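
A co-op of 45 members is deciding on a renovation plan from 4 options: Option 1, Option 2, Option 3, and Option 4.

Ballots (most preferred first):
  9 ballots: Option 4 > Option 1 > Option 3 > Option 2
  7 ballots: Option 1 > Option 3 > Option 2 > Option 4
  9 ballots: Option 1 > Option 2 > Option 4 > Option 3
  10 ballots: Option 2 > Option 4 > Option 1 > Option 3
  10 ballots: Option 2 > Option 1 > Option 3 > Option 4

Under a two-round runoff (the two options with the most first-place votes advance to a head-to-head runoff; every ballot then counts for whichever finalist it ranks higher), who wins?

Round 1 first-place votes: Option 1 16, Option 2 20, Option 3 0, Option 4 9. Option 2 and Option 1 advance.
Runoff: Option 2 is ranked above Option 1 on 20 ballots, Option 1 above Option 2 on 25.

Option 1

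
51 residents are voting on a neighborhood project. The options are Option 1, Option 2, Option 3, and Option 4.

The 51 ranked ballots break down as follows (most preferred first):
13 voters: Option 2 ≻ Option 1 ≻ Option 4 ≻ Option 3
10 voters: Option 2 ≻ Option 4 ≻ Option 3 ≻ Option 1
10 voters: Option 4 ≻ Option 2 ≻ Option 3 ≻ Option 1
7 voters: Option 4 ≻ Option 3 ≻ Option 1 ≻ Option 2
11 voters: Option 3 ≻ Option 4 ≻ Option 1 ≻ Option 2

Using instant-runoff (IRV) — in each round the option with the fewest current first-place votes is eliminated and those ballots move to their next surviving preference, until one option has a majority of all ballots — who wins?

Option 4

Round 1: Option 1 0, Option 2 23, Option 3 11, Option 4 17. Option 1 eliminated.
Round 2: Option 2 23, Option 3 11, Option 4 17. Option 3 eliminated.
Round 3: Option 2 23, Option 4 28. Option 4 has a majority (≥26).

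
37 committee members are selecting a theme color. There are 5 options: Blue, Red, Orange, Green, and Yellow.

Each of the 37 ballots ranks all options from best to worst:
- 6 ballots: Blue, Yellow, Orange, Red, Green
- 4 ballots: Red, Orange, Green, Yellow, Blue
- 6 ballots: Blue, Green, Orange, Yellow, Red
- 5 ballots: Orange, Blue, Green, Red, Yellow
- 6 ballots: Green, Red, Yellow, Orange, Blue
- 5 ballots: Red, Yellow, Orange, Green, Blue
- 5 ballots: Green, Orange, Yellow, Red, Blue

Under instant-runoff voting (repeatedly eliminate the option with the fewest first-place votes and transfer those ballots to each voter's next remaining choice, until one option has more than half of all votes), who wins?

Round 1: Blue 12, Red 9, Orange 5, Green 11, Yellow 0. Yellow eliminated.
Round 2: Blue 12, Red 9, Orange 5, Green 11. Orange eliminated.
Round 3: Blue 17, Red 9, Green 11. Red eliminated.
Round 4: Blue 17, Green 20. Green has a majority (≥19).

Green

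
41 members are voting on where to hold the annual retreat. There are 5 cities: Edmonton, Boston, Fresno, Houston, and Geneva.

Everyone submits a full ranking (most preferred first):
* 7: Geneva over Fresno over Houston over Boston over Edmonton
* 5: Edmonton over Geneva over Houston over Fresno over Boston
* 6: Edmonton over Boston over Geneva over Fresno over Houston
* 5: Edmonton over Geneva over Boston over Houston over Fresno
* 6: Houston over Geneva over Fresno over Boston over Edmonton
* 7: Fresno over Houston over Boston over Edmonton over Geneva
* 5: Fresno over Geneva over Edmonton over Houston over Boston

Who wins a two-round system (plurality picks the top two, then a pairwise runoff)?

Fresno

Round 1 first-place votes: Edmonton 16, Boston 0, Fresno 12, Houston 6, Geneva 7. Edmonton and Fresno advance.
Runoff: Edmonton is ranked above Fresno on 16 ballots, Fresno above Edmonton on 25.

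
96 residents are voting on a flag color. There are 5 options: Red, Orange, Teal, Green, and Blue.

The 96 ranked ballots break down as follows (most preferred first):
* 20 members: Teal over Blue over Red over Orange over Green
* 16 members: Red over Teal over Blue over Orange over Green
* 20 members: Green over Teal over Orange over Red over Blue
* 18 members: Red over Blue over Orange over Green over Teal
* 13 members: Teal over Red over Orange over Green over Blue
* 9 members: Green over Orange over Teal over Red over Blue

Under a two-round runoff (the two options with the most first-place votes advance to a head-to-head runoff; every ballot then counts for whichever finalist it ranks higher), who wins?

Round 1 first-place votes: Red 34, Orange 0, Teal 33, Green 29, Blue 0. Red and Teal advance.
Runoff: Red is ranked above Teal on 34 ballots, Teal above Red on 62.

Teal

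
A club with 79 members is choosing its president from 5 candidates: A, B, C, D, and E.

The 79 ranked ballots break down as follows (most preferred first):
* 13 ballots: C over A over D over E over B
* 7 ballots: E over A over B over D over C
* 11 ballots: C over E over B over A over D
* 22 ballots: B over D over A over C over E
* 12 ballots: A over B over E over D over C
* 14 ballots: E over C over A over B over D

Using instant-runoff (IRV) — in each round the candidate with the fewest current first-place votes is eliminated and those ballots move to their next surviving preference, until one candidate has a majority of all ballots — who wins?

Round 1: A 12, B 22, C 24, D 0, E 21. D eliminated.
Round 2: A 12, B 22, C 24, E 21. A eliminated.
Round 3: B 34, C 24, E 21. E eliminated.
Round 4: B 41, C 38. B has a majority (≥40).

B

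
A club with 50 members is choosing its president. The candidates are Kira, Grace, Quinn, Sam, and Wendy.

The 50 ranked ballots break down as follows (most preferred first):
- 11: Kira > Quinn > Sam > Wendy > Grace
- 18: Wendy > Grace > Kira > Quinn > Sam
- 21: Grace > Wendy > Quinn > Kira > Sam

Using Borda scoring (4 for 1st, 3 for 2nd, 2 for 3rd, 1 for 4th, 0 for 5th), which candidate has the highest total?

Wendy

Kira: 11×4 + 18×2 + 21×1 = 101
Grace: 11×0 + 18×3 + 21×4 = 138
Quinn: 11×3 + 18×1 + 21×2 = 93
Sam: 11×2 + 18×0 + 21×0 = 22
Wendy: 11×1 + 18×4 + 21×3 = 146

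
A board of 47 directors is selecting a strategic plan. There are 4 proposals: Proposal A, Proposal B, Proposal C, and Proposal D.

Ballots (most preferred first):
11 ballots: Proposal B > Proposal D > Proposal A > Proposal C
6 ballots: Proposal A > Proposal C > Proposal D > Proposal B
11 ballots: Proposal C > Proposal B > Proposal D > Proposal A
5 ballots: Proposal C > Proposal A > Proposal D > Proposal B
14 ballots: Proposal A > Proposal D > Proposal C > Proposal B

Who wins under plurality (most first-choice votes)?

Proposal A

First-place votes: Proposal A 20, Proposal B 11, Proposal C 16, Proposal D 0.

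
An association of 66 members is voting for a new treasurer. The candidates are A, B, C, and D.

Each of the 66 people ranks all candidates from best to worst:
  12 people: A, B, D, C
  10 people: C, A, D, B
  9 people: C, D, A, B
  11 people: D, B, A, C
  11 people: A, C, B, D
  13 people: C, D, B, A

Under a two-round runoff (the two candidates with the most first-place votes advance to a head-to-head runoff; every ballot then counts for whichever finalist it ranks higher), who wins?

A

Round 1 first-place votes: A 23, B 0, C 32, D 11. C and A advance.
Runoff: C is ranked above A on 32 ballots, A above C on 34.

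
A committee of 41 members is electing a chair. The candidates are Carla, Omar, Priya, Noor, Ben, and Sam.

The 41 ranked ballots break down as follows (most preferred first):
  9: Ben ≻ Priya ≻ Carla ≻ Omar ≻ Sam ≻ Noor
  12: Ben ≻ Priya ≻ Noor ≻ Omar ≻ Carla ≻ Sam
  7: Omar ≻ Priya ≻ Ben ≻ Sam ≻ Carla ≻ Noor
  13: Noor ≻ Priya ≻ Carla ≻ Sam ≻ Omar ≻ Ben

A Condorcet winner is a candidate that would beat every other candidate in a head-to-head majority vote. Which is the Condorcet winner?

Ben

Ben vs Carla: 28–13
Ben vs Omar: 21–20
Ben vs Priya: 21–20
Ben vs Noor: 28–13
Ben vs Sam: 28–13
Ben beats every other candidate.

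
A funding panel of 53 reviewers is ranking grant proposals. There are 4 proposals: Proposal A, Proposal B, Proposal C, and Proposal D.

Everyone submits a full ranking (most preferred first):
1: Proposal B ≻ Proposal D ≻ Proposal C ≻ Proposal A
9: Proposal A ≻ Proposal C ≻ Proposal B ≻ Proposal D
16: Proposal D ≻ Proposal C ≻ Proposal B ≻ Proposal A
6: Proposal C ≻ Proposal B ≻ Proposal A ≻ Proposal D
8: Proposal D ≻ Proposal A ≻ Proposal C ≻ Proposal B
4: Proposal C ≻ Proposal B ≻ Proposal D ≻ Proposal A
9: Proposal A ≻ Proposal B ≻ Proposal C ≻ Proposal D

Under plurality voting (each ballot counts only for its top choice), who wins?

First-place votes: Proposal A 18, Proposal B 1, Proposal C 10, Proposal D 24.

Proposal D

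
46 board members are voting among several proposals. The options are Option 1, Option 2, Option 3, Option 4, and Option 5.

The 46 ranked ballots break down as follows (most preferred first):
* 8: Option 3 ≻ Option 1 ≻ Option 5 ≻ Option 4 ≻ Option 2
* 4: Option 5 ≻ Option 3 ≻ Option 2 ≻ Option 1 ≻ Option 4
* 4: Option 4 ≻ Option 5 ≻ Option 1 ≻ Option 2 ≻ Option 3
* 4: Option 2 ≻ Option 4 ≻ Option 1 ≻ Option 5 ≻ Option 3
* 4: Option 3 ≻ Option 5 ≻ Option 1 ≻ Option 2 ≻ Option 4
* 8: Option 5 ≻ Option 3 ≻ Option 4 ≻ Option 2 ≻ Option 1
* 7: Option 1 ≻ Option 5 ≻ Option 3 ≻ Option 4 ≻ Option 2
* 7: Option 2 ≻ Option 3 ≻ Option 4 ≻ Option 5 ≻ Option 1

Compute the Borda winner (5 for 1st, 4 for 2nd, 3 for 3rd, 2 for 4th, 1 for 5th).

Option 5

Option 1: 8×4 + 4×2 + 4×3 + 4×3 + 4×3 + 8×1 + 7×5 + 7×1 = 126
Option 2: 8×1 + 4×3 + 4×2 + 4×5 + 4×2 + 8×2 + 7×1 + 7×5 = 114
Option 3: 8×5 + 4×4 + 4×1 + 4×1 + 4×5 + 8×4 + 7×3 + 7×4 = 165
Option 4: 8×2 + 4×1 + 4×5 + 4×4 + 4×1 + 8×3 + 7×2 + 7×3 = 119
Option 5: 8×3 + 4×5 + 4×4 + 4×2 + 4×4 + 8×5 + 7×4 + 7×2 = 166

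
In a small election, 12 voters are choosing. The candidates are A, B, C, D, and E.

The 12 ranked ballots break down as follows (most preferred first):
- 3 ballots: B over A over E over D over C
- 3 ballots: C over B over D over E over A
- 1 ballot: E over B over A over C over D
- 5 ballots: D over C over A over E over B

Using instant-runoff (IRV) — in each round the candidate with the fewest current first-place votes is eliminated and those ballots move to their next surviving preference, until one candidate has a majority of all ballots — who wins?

Round 1: A 0, B 3, C 3, D 5, E 1. A eliminated.
Round 2: B 3, C 3, D 5, E 1. E eliminated.
Round 3: B 4, C 3, D 5. C eliminated.
Round 4: B 7, D 5. B has a majority (≥7).

B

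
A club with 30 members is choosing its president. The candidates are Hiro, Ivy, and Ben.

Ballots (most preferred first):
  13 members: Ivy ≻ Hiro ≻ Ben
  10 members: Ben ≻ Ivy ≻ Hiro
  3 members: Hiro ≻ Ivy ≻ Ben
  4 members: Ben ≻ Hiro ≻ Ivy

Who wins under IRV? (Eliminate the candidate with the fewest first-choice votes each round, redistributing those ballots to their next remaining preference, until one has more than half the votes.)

Ivy

Round 1: Hiro 3, Ivy 13, Ben 14. Hiro eliminated.
Round 2: Ivy 16, Ben 14. Ivy has a majority (≥16).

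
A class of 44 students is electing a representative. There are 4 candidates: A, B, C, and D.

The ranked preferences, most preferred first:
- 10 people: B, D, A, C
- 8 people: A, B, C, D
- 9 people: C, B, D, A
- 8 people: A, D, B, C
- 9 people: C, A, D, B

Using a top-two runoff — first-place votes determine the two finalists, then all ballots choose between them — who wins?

Round 1 first-place votes: A 16, B 10, C 18, D 0. C and A advance.
Runoff: C is ranked above A on 18 ballots, A above C on 26.

A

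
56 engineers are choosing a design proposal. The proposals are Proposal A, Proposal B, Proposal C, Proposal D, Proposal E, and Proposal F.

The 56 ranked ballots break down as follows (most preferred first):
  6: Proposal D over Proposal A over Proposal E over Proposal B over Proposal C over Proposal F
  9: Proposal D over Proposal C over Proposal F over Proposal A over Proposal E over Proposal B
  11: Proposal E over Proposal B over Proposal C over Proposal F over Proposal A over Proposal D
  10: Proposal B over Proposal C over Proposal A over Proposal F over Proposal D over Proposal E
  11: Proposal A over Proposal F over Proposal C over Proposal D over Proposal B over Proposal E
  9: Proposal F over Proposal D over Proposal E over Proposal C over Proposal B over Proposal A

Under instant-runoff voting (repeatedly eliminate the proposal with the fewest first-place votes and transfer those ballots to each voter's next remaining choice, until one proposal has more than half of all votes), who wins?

Proposal A

Round 1: Proposal A 11, Proposal B 10, Proposal C 0, Proposal D 15, Proposal E 11, Proposal F 9. Proposal C eliminated.
Round 2: Proposal A 11, Proposal B 10, Proposal D 15, Proposal E 11, Proposal F 9. Proposal F eliminated.
Round 3: Proposal A 11, Proposal B 10, Proposal D 24, Proposal E 11. Proposal B eliminated.
Round 4: Proposal A 21, Proposal D 24, Proposal E 11. Proposal E eliminated.
Round 5: Proposal A 32, Proposal D 24. Proposal A has a majority (≥29).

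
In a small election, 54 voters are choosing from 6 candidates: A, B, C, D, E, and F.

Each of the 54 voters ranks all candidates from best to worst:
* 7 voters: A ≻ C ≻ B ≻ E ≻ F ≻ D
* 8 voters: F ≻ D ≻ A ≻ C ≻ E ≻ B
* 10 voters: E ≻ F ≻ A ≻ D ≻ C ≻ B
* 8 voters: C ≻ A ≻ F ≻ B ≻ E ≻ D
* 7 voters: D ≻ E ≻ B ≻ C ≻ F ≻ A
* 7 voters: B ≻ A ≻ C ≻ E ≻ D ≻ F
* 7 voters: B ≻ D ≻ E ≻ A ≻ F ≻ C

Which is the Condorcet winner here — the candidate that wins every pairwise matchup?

A vs B: 33–21
A vs C: 39–15
A vs D: 32–22
A vs E: 30–24
A vs F: 29–25
A beats every other candidate.

A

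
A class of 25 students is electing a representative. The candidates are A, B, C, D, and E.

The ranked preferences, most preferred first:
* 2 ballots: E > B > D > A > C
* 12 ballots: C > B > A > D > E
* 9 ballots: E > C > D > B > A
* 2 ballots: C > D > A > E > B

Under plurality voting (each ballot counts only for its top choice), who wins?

C

First-place votes: A 0, B 0, C 14, D 0, E 11.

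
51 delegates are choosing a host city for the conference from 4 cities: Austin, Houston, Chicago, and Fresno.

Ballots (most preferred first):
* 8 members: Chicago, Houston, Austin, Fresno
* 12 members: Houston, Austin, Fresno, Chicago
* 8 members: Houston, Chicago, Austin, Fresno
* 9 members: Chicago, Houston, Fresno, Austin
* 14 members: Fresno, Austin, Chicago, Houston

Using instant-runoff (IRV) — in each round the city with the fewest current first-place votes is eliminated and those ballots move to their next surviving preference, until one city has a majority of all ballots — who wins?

Chicago

Round 1: Austin 0, Houston 20, Chicago 17, Fresno 14. Austin eliminated.
Round 2: Houston 20, Chicago 17, Fresno 14. Fresno eliminated.
Round 3: Houston 20, Chicago 31. Chicago has a majority (≥26).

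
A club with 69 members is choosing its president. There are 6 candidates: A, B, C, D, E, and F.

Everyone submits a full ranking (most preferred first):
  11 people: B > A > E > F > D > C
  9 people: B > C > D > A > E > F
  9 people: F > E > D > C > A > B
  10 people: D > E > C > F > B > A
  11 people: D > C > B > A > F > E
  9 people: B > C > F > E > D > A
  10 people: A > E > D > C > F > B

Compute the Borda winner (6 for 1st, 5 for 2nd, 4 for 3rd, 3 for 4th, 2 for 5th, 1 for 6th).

A: 11×5 + 9×3 + 9×2 + 10×1 + 11×3 + 9×1 + 10×6 = 212
B: 11×6 + 9×6 + 9×1 + 10×2 + 11×4 + 9×6 + 10×1 = 257
C: 11×1 + 9×5 + 9×3 + 10×4 + 11×5 + 9×5 + 10×3 = 253
D: 11×2 + 9×4 + 9×4 + 10×6 + 11×6 + 9×2 + 10×4 = 278
E: 11×4 + 9×2 + 9×5 + 10×5 + 11×1 + 9×3 + 10×5 = 245
F: 11×3 + 9×1 + 9×6 + 10×3 + 11×2 + 9×4 + 10×2 = 204

D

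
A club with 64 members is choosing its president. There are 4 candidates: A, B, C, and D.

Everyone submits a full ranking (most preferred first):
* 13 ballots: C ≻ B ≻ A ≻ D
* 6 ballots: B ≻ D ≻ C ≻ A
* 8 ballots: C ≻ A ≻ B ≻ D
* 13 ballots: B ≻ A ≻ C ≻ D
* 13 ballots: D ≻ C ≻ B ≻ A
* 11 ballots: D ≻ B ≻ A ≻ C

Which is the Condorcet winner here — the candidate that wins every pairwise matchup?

C vs A: 40–24
C vs B: 34–30
C vs D: 34–30
C beats every other candidate.

C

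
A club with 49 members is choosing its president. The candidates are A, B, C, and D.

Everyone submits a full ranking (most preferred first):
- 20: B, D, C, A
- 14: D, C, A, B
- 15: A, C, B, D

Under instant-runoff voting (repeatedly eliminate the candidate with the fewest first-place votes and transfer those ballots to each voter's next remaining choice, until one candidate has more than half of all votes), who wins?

A

Round 1: A 15, B 20, C 0, D 14. C eliminated.
Round 2: A 15, B 20, D 14. D eliminated.
Round 3: A 29, B 20. A has a majority (≥25).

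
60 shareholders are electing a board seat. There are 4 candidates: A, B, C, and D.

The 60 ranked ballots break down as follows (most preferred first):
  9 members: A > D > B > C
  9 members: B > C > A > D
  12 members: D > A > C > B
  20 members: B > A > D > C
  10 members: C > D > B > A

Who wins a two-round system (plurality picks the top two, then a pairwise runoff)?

D

Round 1 first-place votes: A 9, B 29, C 10, D 12. B and D advance.
Runoff: B is ranked above D on 29 ballots, D above B on 31.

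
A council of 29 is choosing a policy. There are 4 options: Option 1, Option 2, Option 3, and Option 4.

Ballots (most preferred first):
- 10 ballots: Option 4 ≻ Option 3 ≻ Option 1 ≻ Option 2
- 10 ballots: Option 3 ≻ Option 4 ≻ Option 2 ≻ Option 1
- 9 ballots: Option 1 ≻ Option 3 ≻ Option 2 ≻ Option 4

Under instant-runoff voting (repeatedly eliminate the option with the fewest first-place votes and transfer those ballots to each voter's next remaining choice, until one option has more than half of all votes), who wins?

Round 1: Option 1 9, Option 2 0, Option 3 10, Option 4 10. Option 2 eliminated.
Round 2: Option 1 9, Option 3 10, Option 4 10. Option 1 eliminated.
Round 3: Option 3 19, Option 4 10. Option 3 has a majority (≥15).

Option 3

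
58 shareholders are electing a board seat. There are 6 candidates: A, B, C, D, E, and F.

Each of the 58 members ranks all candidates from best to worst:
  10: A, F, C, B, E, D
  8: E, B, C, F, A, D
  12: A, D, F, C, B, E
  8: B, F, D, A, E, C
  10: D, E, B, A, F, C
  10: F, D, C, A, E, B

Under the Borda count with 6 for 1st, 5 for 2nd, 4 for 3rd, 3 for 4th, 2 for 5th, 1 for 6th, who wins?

A: 10×6 + 8×2 + 12×6 + 8×3 + 10×3 + 10×3 = 232
B: 10×3 + 8×5 + 12×2 + 8×6 + 10×4 + 10×1 = 192
C: 10×4 + 8×4 + 12×3 + 8×1 + 10×1 + 10×4 = 166
D: 10×1 + 8×1 + 12×5 + 8×4 + 10×6 + 10×5 = 220
E: 10×2 + 8×6 + 12×1 + 8×2 + 10×5 + 10×2 = 166
F: 10×5 + 8×3 + 12×4 + 8×5 + 10×2 + 10×6 = 242

F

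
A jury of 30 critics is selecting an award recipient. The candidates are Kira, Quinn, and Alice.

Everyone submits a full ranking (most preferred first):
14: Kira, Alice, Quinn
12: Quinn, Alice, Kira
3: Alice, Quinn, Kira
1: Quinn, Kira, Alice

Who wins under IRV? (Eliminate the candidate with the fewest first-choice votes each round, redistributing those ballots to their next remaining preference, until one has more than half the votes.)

Quinn

Round 1: Kira 14, Quinn 13, Alice 3. Alice eliminated.
Round 2: Kira 14, Quinn 16. Quinn has a majority (≥16).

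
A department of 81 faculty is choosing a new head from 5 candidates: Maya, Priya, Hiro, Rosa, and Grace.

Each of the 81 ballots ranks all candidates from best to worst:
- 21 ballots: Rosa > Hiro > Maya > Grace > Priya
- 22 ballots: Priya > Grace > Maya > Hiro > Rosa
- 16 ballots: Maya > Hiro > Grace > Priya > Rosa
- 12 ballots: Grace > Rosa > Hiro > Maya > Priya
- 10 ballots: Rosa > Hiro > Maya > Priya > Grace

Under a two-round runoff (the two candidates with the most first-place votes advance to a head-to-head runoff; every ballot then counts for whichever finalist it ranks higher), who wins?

Rosa

Round 1 first-place votes: Maya 16, Priya 22, Hiro 0, Rosa 31, Grace 12. Rosa and Priya advance.
Runoff: Rosa is ranked above Priya on 43 ballots, Priya above Rosa on 38.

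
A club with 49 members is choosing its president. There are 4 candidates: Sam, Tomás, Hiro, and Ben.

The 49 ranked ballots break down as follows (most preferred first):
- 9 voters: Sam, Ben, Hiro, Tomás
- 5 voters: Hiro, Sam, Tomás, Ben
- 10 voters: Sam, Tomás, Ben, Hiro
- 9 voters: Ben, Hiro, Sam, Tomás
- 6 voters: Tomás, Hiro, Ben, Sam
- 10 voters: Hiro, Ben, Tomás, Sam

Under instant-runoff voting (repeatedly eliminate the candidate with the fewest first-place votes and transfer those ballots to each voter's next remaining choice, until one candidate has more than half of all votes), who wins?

Round 1: Sam 19, Tomás 6, Hiro 15, Ben 9. Tomás eliminated.
Round 2: Sam 19, Hiro 21, Ben 9. Ben eliminated.
Round 3: Sam 19, Hiro 30. Hiro has a majority (≥25).

Hiro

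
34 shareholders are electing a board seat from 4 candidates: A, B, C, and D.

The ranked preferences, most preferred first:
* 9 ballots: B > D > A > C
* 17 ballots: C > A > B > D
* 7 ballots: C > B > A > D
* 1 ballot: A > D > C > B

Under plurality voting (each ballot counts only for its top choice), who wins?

C

First-place votes: A 1, B 9, C 24, D 0.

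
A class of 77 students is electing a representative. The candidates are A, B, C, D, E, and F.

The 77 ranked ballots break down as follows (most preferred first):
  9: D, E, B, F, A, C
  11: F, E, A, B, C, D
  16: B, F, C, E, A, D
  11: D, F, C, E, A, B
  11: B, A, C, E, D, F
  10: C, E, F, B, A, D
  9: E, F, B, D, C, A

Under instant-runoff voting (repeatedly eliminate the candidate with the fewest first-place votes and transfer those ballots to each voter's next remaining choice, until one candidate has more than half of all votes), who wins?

Round 1: A 0, B 27, C 10, D 20, E 9, F 11. A eliminated.
Round 2: B 27, C 10, D 20, E 9, F 11. E eliminated.
Round 3: B 27, C 10, D 20, F 20. C eliminated.
Round 4: B 27, D 20, F 30. D eliminated.
Round 5: B 36, F 41. F has a majority (≥39).

F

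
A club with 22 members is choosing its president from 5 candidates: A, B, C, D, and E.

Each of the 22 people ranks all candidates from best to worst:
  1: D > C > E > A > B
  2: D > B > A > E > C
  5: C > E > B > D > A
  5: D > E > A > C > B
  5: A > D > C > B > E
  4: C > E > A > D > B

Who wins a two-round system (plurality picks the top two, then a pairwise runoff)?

D

Round 1 first-place votes: A 5, B 0, C 9, D 8, E 0. C and D advance.
Runoff: C is ranked above D on 9 ballots, D above C on 13.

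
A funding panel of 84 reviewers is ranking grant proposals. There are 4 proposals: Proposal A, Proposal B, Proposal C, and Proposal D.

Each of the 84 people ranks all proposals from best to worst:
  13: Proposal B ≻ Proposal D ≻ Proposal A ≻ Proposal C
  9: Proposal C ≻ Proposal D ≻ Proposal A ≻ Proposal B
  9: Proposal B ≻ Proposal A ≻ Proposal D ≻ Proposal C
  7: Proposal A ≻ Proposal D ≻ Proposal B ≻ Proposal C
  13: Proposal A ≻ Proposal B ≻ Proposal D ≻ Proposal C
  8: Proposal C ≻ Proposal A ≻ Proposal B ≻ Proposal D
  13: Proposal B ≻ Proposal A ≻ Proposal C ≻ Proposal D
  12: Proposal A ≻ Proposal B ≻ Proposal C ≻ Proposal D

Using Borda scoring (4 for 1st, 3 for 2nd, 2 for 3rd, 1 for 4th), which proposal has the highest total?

Proposal A

Proposal A: 13×2 + 9×2 + 9×3 + 7×4 + 13×4 + 8×3 + 13×3 + 12×4 = 262
Proposal B: 13×4 + 9×1 + 9×4 + 7×2 + 13×3 + 8×2 + 13×4 + 12×3 = 254
Proposal C: 13×1 + 9×4 + 9×1 + 7×1 + 13×1 + 8×4 + 13×2 + 12×2 = 160
Proposal D: 13×3 + 9×3 + 9×2 + 7×3 + 13×2 + 8×1 + 13×1 + 12×1 = 164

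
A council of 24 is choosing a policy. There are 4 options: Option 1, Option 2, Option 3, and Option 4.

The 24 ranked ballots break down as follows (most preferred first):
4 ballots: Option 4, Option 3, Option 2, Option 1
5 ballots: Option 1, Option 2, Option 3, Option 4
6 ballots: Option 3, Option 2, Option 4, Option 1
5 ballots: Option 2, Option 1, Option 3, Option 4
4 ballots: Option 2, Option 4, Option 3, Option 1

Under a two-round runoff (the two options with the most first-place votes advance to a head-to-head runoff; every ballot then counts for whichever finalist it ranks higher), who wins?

Round 1 first-place votes: Option 1 5, Option 2 9, Option 3 6, Option 4 4. Option 2 and Option 3 advance.
Runoff: Option 2 is ranked above Option 3 on 14 ballots, Option 3 above Option 2 on 10.

Option 2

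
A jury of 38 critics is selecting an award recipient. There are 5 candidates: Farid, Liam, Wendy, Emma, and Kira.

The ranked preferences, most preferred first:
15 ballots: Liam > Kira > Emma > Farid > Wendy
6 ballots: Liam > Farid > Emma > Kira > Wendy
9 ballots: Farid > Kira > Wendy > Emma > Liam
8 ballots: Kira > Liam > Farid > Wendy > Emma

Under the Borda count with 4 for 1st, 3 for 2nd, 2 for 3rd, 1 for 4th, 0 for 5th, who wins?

Farid: 15×1 + 6×3 + 9×4 + 8×2 = 85
Liam: 15×4 + 6×4 + 9×0 + 8×3 = 108
Wendy: 15×0 + 6×0 + 9×2 + 8×1 = 26
Emma: 15×2 + 6×2 + 9×1 + 8×0 = 51
Kira: 15×3 + 6×1 + 9×3 + 8×4 = 110

Kira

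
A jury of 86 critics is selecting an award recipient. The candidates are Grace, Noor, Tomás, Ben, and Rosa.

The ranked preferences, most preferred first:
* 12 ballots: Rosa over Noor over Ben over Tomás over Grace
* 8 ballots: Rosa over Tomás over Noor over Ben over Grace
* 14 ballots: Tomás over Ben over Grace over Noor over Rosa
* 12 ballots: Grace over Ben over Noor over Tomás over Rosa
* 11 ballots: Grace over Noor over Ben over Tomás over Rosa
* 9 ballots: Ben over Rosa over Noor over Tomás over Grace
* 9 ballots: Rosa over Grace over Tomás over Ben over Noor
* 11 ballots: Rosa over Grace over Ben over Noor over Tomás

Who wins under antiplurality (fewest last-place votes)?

Last-place votes: Grace 29, Noor 9, Tomás 11, Ben 0, Rosa 37.

Ben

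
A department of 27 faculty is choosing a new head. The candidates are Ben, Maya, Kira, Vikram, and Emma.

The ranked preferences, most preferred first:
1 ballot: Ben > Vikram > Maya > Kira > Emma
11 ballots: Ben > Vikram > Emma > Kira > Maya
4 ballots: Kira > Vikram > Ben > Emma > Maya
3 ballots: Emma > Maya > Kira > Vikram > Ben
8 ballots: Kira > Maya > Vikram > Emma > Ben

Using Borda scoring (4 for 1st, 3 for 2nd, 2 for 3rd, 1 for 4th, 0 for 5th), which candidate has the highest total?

Ben: 1×4 + 11×4 + 4×2 + 3×0 + 8×0 = 56
Maya: 1×2 + 11×0 + 4×0 + 3×3 + 8×3 = 35
Kira: 1×1 + 11×1 + 4×4 + 3×2 + 8×4 = 66
Vikram: 1×3 + 11×3 + 4×3 + 3×1 + 8×2 = 67
Emma: 1×0 + 11×2 + 4×1 + 3×4 + 8×1 = 46

Vikram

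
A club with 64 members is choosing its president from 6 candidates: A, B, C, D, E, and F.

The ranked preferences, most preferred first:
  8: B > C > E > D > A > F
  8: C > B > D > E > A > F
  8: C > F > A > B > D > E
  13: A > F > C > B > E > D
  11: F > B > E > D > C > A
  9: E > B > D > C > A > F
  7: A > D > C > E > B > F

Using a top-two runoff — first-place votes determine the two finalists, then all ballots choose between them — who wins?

C

Round 1 first-place votes: A 20, B 8, C 16, D 0, E 9, F 11. A and C advance.
Runoff: A is ranked above C on 20 ballots, C above A on 44.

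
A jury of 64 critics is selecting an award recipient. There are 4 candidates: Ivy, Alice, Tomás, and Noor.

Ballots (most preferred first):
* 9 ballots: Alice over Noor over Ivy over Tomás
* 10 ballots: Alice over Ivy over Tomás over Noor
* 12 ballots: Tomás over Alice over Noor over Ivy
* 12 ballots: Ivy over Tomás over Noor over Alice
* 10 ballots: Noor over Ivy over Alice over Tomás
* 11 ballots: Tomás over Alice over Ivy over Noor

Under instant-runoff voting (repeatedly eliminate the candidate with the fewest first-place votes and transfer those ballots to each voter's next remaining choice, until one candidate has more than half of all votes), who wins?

Ivy

Round 1: Ivy 12, Alice 19, Tomás 23, Noor 10. Noor eliminated.
Round 2: Ivy 22, Alice 19, Tomás 23. Alice eliminated.
Round 3: Ivy 41, Tomás 23. Ivy has a majority (≥33).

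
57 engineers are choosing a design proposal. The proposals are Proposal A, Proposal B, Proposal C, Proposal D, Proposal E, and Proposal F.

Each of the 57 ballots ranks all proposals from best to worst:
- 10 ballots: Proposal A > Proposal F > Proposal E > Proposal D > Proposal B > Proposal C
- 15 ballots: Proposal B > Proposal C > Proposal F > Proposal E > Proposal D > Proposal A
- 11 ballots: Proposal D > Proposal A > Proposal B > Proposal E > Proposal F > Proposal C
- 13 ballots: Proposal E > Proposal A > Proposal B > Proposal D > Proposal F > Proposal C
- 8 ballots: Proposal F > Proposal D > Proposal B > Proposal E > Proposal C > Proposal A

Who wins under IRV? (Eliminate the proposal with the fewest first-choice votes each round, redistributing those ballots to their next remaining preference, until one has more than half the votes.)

Round 1: Proposal A 10, Proposal B 15, Proposal C 0, Proposal D 11, Proposal E 13, Proposal F 8. Proposal C eliminated.
Round 2: Proposal A 10, Proposal B 15, Proposal D 11, Proposal E 13, Proposal F 8. Proposal F eliminated.
Round 3: Proposal A 10, Proposal B 15, Proposal D 19, Proposal E 13. Proposal A eliminated.
Round 4: Proposal B 15, Proposal D 19, Proposal E 23. Proposal B eliminated.
Round 5: Proposal D 19, Proposal E 38. Proposal E has a majority (≥29).

Proposal E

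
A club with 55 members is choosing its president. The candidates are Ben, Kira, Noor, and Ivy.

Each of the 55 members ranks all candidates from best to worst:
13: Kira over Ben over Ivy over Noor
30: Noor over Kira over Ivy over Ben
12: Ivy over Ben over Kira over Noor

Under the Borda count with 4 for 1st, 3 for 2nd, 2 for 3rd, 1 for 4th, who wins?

Kira

Ben: 13×3 + 30×1 + 12×3 = 105
Kira: 13×4 + 30×3 + 12×2 = 166
Noor: 13×1 + 30×4 + 12×1 = 145
Ivy: 13×2 + 30×2 + 12×4 = 134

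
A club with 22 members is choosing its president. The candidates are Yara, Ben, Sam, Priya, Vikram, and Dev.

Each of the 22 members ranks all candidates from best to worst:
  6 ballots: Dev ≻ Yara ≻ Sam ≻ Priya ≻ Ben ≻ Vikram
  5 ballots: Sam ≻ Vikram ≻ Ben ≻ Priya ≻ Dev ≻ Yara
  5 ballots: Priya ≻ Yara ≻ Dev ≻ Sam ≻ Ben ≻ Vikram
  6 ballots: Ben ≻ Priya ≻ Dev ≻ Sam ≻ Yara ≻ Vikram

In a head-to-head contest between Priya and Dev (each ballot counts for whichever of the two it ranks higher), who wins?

Priya

Priya is ranked above Dev on 16 ballots; Dev above Priya on 6.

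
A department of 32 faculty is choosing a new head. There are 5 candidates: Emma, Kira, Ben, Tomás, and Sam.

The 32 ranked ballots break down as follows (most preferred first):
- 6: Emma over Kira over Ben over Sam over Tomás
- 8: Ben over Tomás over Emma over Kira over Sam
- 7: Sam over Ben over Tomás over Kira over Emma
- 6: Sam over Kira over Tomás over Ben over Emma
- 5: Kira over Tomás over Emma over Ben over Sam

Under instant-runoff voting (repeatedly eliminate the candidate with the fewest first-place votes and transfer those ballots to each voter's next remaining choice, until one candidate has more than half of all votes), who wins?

Emma

Round 1: Emma 6, Kira 5, Ben 8, Tomás 0, Sam 13. Tomás eliminated.
Round 2: Emma 6, Kira 5, Ben 8, Sam 13. Kira eliminated.
Round 3: Emma 11, Ben 8, Sam 13. Ben eliminated.
Round 4: Emma 19, Sam 13. Emma has a majority (≥17).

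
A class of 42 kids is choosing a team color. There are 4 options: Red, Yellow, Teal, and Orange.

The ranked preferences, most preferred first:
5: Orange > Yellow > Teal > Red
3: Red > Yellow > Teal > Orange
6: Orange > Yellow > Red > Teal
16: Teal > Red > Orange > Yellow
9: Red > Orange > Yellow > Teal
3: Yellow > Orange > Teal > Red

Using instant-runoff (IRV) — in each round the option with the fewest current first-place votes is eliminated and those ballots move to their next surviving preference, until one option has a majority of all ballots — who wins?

Orange

Round 1: Red 12, Yellow 3, Teal 16, Orange 11. Yellow eliminated.
Round 2: Red 12, Teal 16, Orange 14. Red eliminated.
Round 3: Teal 19, Orange 23. Orange has a majority (≥22).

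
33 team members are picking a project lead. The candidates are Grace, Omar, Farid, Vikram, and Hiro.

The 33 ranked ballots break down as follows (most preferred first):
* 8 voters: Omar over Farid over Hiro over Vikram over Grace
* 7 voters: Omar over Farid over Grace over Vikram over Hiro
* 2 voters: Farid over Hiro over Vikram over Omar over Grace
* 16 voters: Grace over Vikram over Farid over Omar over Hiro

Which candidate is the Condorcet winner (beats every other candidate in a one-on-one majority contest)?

Farid

Farid vs Grace: 17–16
Farid vs Omar: 18–15
Farid vs Vikram: 17–16
Farid vs Hiro: 33–0
Farid beats every other candidate.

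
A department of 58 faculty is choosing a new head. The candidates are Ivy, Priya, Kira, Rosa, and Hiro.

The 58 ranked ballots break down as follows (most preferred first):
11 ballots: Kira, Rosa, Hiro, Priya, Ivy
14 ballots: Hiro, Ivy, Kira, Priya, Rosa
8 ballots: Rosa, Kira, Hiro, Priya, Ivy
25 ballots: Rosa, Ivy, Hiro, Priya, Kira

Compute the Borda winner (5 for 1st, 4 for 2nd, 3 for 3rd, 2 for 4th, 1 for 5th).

Ivy: 11×1 + 14×4 + 8×1 + 25×4 = 175
Priya: 11×2 + 14×2 + 8×2 + 25×2 = 116
Kira: 11×5 + 14×3 + 8×4 + 25×1 = 154
Rosa: 11×4 + 14×1 + 8×5 + 25×5 = 223
Hiro: 11×3 + 14×5 + 8×3 + 25×3 = 202

Rosa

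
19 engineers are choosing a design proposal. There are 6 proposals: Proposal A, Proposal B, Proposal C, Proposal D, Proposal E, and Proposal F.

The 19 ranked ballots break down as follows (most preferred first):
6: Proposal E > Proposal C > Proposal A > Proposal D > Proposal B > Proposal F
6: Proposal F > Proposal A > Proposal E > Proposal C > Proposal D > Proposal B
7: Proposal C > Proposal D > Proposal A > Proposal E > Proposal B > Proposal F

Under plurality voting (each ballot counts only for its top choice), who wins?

Proposal C

First-place votes: Proposal A 0, Proposal B 0, Proposal C 7, Proposal D 0, Proposal E 6, Proposal F 6.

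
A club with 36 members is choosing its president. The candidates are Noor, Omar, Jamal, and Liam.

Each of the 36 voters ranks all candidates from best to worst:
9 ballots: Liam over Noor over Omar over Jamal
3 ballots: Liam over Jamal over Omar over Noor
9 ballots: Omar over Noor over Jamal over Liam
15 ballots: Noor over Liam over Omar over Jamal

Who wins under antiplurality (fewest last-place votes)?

Omar

Last-place votes: Noor 3, Omar 0, Jamal 24, Liam 9.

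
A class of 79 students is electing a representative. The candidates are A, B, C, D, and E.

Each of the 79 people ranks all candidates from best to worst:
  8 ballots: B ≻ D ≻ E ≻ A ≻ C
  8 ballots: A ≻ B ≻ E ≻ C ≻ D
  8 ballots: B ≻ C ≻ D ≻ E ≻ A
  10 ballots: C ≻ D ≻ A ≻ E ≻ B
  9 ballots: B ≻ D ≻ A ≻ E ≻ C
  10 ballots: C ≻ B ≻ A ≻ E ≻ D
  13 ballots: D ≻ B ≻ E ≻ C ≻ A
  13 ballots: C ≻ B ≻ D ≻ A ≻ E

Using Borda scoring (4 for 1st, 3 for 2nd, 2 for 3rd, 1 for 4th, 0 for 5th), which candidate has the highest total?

B

A: 8×1 + 8×4 + 8×0 + 10×2 + 9×2 + 10×2 + 13×0 + 13×1 = 111
B: 8×4 + 8×3 + 8×4 + 10×0 + 9×4 + 10×3 + 13×3 + 13×3 = 232
C: 8×0 + 8×1 + 8×3 + 10×4 + 9×0 + 10×4 + 13×1 + 13×4 = 177
D: 8×3 + 8×0 + 8×2 + 10×3 + 9×3 + 10×0 + 13×4 + 13×2 = 175
E: 8×2 + 8×2 + 8×1 + 10×1 + 9×1 + 10×1 + 13×2 + 13×0 = 95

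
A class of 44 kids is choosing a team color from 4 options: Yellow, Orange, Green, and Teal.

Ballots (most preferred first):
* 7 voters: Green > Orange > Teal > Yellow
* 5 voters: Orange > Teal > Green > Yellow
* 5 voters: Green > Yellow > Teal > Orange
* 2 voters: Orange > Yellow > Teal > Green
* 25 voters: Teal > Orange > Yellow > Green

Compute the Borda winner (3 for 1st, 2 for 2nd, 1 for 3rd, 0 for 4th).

Yellow: 7×0 + 5×0 + 5×2 + 2×2 + 25×1 = 39
Orange: 7×2 + 5×3 + 5×0 + 2×3 + 25×2 = 85
Green: 7×3 + 5×1 + 5×3 + 2×0 + 25×0 = 41
Teal: 7×1 + 5×2 + 5×1 + 2×1 + 25×3 = 99

Teal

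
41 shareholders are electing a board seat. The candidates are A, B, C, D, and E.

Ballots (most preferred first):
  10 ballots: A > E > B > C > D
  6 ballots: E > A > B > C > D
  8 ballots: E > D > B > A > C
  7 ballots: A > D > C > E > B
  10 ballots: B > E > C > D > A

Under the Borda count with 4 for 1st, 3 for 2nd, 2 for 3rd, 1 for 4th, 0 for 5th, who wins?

E

A: 10×4 + 6×3 + 8×1 + 7×4 + 10×0 = 94
B: 10×2 + 6×2 + 8×2 + 7×0 + 10×4 = 88
C: 10×1 + 6×1 + 8×0 + 7×2 + 10×2 = 50
D: 10×0 + 6×0 + 8×3 + 7×3 + 10×1 = 55
E: 10×3 + 6×4 + 8×4 + 7×1 + 10×3 = 123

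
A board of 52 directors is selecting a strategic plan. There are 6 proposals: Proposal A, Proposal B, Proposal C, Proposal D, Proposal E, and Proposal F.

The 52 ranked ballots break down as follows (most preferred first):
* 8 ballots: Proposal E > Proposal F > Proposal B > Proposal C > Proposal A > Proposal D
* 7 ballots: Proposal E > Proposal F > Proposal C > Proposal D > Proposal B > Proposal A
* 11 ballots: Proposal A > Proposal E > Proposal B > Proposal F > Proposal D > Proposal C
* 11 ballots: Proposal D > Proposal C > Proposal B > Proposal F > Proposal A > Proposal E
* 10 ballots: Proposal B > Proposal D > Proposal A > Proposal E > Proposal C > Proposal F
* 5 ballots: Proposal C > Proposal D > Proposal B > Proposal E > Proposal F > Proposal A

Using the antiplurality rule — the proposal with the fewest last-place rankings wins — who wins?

Proposal B

Last-place votes: Proposal A 12, Proposal B 0, Proposal C 11, Proposal D 8, Proposal E 11, Proposal F 10.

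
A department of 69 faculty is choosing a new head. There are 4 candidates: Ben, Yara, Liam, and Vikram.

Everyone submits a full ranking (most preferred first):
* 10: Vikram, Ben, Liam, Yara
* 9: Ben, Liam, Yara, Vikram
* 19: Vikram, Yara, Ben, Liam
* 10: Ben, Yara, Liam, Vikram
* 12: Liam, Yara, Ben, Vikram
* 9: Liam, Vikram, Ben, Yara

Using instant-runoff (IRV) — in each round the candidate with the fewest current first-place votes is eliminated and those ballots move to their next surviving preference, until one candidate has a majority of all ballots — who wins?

Round 1: Ben 19, Yara 0, Liam 21, Vikram 29. Yara eliminated.
Round 2: Ben 19, Liam 21, Vikram 29. Ben eliminated.
Round 3: Liam 40, Vikram 29. Liam has a majority (≥35).

Liam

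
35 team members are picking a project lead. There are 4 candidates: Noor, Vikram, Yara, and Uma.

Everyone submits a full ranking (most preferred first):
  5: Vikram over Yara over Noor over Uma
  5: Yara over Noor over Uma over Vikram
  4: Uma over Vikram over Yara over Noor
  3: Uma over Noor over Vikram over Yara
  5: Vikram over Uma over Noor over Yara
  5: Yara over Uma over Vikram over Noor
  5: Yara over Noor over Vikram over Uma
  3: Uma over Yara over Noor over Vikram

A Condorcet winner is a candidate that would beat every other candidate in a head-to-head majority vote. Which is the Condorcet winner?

Yara vs Noor: 27–8
Yara vs Vikram: 18–17
Yara vs Uma: 20–15
Yara beats every other candidate.

Yara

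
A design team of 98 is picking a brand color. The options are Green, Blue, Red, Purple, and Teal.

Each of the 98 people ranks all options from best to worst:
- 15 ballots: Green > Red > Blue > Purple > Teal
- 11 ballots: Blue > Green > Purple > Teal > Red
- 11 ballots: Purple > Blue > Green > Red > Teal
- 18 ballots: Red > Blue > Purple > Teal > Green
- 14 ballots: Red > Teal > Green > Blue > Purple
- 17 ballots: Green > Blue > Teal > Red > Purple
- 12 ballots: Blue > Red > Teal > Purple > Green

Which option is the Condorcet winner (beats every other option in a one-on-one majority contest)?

Blue

Blue vs Green: 52–46
Blue vs Red: 51–47
Blue vs Purple: 87–11
Blue vs Teal: 84–14
Blue beats every other option.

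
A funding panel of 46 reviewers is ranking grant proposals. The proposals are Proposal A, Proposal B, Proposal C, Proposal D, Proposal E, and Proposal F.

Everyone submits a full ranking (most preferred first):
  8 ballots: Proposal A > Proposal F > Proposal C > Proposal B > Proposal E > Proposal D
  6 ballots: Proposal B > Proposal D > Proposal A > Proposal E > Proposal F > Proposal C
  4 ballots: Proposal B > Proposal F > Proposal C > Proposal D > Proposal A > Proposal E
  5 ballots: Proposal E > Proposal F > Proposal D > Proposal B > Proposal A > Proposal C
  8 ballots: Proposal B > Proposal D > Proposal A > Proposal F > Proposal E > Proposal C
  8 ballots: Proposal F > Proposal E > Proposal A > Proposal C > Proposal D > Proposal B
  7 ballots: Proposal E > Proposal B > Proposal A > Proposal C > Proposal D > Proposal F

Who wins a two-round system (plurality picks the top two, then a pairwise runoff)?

Proposal B

Round 1 first-place votes: Proposal A 8, Proposal B 18, Proposal C 0, Proposal D 0, Proposal E 12, Proposal F 8. Proposal B and Proposal E advance.
Runoff: Proposal B is ranked above Proposal E on 26 ballots, Proposal E above Proposal B on 20.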